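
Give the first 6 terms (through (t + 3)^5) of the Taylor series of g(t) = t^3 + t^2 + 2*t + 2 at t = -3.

(t + 3)^3 - 8*(t + 3)^2 + 23*(t + 3) - 22

Apply the Taylor formula c_k = f^(k)(a)/k!.
g(-3) = -22
g′(-3) = 23
g′′(-3) = -16
g′′′(-3) = 6
g^(4)(-3) = 0
g^(5)(-3) = 0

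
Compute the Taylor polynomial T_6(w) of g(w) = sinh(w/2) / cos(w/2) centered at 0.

3*w^5/320 + w^3/12 + w/2

Divide the numerator series by the denominator series (power-series long division).
[w^0] = 0;  [w^1] = 1/2;  [w^2] = 0;  [w^3] = 1/12;  [w^4] = 0;  [w^5] = 3/320;  [w^6] = 0.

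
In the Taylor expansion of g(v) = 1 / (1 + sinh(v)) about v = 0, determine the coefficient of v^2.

1

Use the geometric series for the reciprocal, then substitute.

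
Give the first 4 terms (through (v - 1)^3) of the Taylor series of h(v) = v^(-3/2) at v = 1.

-35*(v - 1)^3/16 + 15*(v - 1)^2/8 - 3*(v - 1)/2 + 1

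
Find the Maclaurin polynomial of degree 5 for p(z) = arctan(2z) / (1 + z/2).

Take the Cauchy product of the two expansions.
p(0) = 0
p′(0) = 2
p′′(0) = -2
p′′′(0) = -13
p^(4)(0) = 26
p^(5)(0) = 703
Dividing each by k! gives the coefficients c_0, ..., c_5.

703*z^5/120 + 13*z^4/12 - 13*z^3/6 - z^2 + 2*z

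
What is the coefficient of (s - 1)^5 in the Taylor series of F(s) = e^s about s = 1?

e/120

F(1) = e
F′(1) = e
F′′(1) = e
F′′′(1) = e
F^(4)(1) = e
F^(5)(1) = e
The Taylor polynomial is Σ F^(k)(1)/k! · (s - 1)^k.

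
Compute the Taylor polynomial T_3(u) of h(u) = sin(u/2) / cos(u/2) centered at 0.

u^3/24 + u/2

Invert the denominator's series and multiply.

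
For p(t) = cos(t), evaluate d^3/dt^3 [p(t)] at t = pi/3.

sqrt(3)/2

The coefficient of (t - pi/3)^3 in the expansion is sqrt(3)/12, so p′′′(pi/3) = 3! * (sqrt(3)/12) = sqrt(3)/2.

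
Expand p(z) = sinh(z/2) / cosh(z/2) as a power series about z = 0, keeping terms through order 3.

Invert the denominator's series and multiply.
p(0) = 0
p′(0) = 1/2
p′′(0) = 0
p′′′(0) = -1/4
The Taylor polynomial is Σ p^(k)(0)/k! · z^k.

-z^3/24 + z/2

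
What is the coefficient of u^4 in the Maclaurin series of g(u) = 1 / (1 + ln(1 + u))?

Write 1/(1+u) = 1 - u + u^2 - u^3 + ... and substitute the series for u.
g(0) = 1
g′(0) = -1
g′′(0) = 3
g′′′(0) = -14
g^(4)(0) = 88

11/3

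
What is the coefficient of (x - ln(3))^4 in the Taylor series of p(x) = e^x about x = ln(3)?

[(x - ln(3))^0] = 3;  [(x - ln(3))^1] = 3;  [(x - ln(3))^2] = 3/2;  [(x - ln(3))^3] = 1/2;  [(x - ln(3))^4] = 1/8.

1/8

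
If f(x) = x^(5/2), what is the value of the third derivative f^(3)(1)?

The coefficient of (x - 1)^3 in the expansion is 5/16, so f′′′(1) = 3! * (5/16) = 15/8.

15/8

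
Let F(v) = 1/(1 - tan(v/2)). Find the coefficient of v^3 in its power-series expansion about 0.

Plug the Maclaurin series of the inner function into that of the outer and collect terms.
[v^0] = 1;  [v^1] = 1/2;  [v^2] = 1/4;  [v^3] = 1/6.

1/6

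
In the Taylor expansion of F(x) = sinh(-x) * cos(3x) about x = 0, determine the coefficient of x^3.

Write out both Maclaurin series and multiply, keeping only the needed powers.
F(0) = 0
F′(0) = -1
F′′(0) = 0
F′′′(0) = 26
The Taylor polynomial is Σ F^(k)(0)/k! · x^k.

13/3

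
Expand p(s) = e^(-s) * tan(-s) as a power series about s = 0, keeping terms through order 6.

71*s^6/360 - 41*s^5/120 + s^4/2 - 5*s^3/6 + s^2 - s

Take the Cauchy product of the two expansions.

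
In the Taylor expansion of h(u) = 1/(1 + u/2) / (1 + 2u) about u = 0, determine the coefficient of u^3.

-85/8

Multiply the two series term by term and collect like powers.
[u^0] = 1;  [u^1] = -5/2;  [u^2] = 21/4;  [u^3] = -85/8.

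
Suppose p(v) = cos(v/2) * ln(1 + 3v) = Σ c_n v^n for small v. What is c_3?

Write out both Maclaurin series and multiply, keeping only the needed powers.
[v^0] = 0;  [v^1] = 3;  [v^2] = -9/2;  [v^3] = 69/8.

69/8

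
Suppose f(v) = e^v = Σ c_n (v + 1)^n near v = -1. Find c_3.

e^(-1)/6

Compute the successive derivatives at the expansion point and divide by k!.
f(-1) = e^(-1)
f′(-1) = e^(-1)
f′′(-1) = e^(-1)
f′′′(-1) = e^(-1)
So c_3 = f′′′(-1)/3! = e^(-1)/6.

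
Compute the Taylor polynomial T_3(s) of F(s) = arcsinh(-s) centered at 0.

F(0) = 0
F′(0) = -1
F′′(0) = 0
F′′′(0) = 1
The Taylor polynomial is Σ F^(k)(0)/k! · s^k.

s^3/6 - s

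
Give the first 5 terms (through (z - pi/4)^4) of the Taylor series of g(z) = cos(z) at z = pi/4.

sqrt(2)*(z - pi/4)^4/48 + sqrt(2)*(z - pi/4)^3/12 - sqrt(2)*(z - pi/4)^2/4 - sqrt(2)*(z - pi/4)/2 + sqrt(2)/2

Apply the Taylor formula c_k = f^(k)(a)/k!.
g(pi/4) = sqrt(2)/2
g′(pi/4) = -sqrt(2)/2
g′′(pi/4) = -sqrt(2)/2
g′′′(pi/4) = sqrt(2)/2
g^(4)(pi/4) = sqrt(2)/2
Then c_k = g^(k)(pi/4)/k! gives each Taylor coefficient.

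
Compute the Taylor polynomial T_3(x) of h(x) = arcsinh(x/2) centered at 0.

-x^3/48 + x/2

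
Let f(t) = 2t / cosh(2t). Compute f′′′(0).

-24

Invert the denominator's series and multiply.
The coefficient of t^3 in the expansion is -4, so f′′′(0) = 3! * (-4) = -24.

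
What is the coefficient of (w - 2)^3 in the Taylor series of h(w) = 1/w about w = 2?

-1/16

h(2) = 1/2
h′(2) = -1/4
h′′(2) = 1/4
h′′′(2) = -3/8
So c_3 = h′′′(2)/3! = -1/16.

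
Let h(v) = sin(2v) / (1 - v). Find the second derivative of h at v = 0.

4

Take the Cauchy product of the two expansions.
From the series, [v^2] h = 2; multiply by 2! = 2 to get 4.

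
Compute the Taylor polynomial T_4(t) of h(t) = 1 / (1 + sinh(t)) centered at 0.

4*t^4/3 - 7*t^3/6 + t^2 - t + 1

Expand as Σ (-1)^k u^k with u equal to the inner function's series.
h(0) = 1
h′(0) = -1
h′′(0) = 2
h′′′(0) = -7
h^(4)(0) = 32
The Taylor polynomial is Σ h^(k)(0)/k! · t^k.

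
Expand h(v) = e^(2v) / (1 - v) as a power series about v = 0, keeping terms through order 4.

7*v^4 + 19*v^3/3 + 5*v^2 + 3*v + 1

Use 1/(1 - r) = Σ r^k on the denominator, then take the Cauchy product.
h(0) = 1
h′(0) = 3
h′′(0) = 10
h′′′(0) = 38
h^(4)(0) = 168
Then c_k = h^(k)(0)/k! gives each Taylor coefficient.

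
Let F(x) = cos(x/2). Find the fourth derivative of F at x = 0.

Differentiate repeatedly and evaluate at the center.
From the series, [x^4] F = 1/384; multiply by 4! = 24 to get 1/16.

1/16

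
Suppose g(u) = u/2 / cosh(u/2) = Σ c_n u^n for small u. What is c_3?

Divide the numerator series by the denominator series (power-series long division).
g(0) = 0
g′(0) = 1/2
g′′(0) = 0
g′′′(0) = -3/8
Then c_k = g^(k)(0)/k! gives each Taylor coefficient.

-1/16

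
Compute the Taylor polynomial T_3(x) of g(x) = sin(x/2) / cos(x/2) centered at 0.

Invert the denominator's series and multiply.
[x^0] = 0;  [x^1] = 1/2;  [x^2] = 0;  [x^3] = 1/24.

x^3/24 + x/2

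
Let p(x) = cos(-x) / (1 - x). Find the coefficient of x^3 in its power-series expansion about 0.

Expand 1/(denominator) as a geometric series and multiply by the numerator's series.

1/2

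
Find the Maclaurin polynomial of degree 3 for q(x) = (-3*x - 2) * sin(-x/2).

Shift and add copies of the series according to the polynomial's terms.
q(0) = 0
q′(0) = 1
q′′(0) = 3
q′′′(0) = -1/4

-x^3/24 + 3*x^2/2 + x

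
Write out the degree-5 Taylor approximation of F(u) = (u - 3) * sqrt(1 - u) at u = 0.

Distribute the polynomial across the series and collect like powers.
[u^0] = -3;  [u^1] = 5/2;  [u^2] = -1/8;  [u^3] = 1/16;  [u^4] = 7/128;  [u^5] = 11/256.

11*u^5/256 + 7*u^4/128 + u^3/16 - u^2/8 + 5*u/2 - 3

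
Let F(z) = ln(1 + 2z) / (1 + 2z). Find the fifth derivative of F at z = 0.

Multiply the two series term by term and collect like powers.
The coefficient of z^5 in the expansion is 1096/15, so F^(5)(0) = 5! * (1096/15) = 8768.

8768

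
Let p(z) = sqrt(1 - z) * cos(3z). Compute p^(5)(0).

-5505/32

Multiply the two series term by term and collect like powers.
From the series, [z^5] p = -367/256; multiply by 5! = 120 to get -5505/32.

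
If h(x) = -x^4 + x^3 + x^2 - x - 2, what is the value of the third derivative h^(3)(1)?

-18

The coefficient of (x - 1)^3 in the expansion is -3, so h′′′(1) = 3! * (-3) = -18.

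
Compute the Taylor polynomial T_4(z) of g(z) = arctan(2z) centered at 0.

-8*z^3/3 + 2*z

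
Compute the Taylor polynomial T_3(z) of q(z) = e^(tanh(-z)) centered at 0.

Plug the Maclaurin series of the inner function into that of the outer and collect terms.
[z^0] = 1;  [z^1] = -1;  [z^2] = 1/2;  [z^3] = 1/6.

z^3/6 + z^2/2 - z + 1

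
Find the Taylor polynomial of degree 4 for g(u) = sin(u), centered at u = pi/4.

Apply the Taylor formula c_k = f^(k)(a)/k!.
g(pi/4) = sqrt(2)/2
g′(pi/4) = sqrt(2)/2
g′′(pi/4) = -sqrt(2)/2
g′′′(pi/4) = -sqrt(2)/2
g^(4)(pi/4) = sqrt(2)/2

sqrt(2)*(u - pi/4)^4/48 - sqrt(2)*(u - pi/4)^3/12 - sqrt(2)*(u - pi/4)^2/4 + sqrt(2)*(u - pi/4)/2 + sqrt(2)/2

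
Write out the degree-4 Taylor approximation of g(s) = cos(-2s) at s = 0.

2*s^4/3 - 2*s^2 + 1

Use the known series and substitute for the argument.
g(0) = 1
g′(0) = 0
g′′(0) = -4
g′′′(0) = 0
g^(4)(0) = 16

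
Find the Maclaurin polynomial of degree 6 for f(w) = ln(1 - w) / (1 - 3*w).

-17731*w^6/60 - 1969*w^5/20 - 131*w^4/4 - 65*w^3/6 - 7*w^2/2 - w

Use 1/(1 - r) = Σ r^k on the denominator, then take the Cauchy product.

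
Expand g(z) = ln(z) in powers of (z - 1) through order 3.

Differentiate repeatedly and evaluate at the center.
g(1) = 0
g′(1) = 1
g′′(1) = -1
g′′′(1) = 2

(z - 1)^3/3 - (z - 1)^2/2 + (z - 1)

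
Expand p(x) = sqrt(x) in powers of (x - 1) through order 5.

Differentiate repeatedly and evaluate at the center.

7*(x - 1)^5/256 - 5*(x - 1)^4/128 + (x - 1)^3/16 - (x - 1)^2/8 + (x - 1)/2 + 1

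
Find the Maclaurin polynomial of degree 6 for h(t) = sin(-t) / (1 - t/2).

-7*t^6/480 - 7*t^5/240 - t^4/24 - t^3/12 - t^2/2 - t

Write out both Maclaurin series and multiply, keeping only the needed powers.
h(0) = 0
h′(0) = -1
h′′(0) = -1
h′′′(0) = -1/2
h^(4)(0) = -1
h^(5)(0) = -7/2
h^(6)(0) = -21/2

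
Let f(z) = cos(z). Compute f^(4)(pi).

-1

The coefficient of (z - pi)^4 in the expansion is -1/24, so f^(4)(pi) = 4! * (-1/24) = -1.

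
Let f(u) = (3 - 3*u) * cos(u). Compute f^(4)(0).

3

Shift and add copies of the series according to the polynomial's terms.
From the series, [u^4] f = 1/8; multiply by 4! = 24 to get 3.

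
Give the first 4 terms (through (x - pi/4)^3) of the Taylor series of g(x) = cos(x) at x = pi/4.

sqrt(2)*(x - pi/4)^3/12 - sqrt(2)*(x - pi/4)^2/4 - sqrt(2)*(x - pi/4)/2 + sqrt(2)/2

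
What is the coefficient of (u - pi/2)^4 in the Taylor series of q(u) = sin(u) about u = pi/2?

1/24

q(pi/2) = 1
q′(pi/2) = 0
q′′(pi/2) = -1
q′′′(pi/2) = 0
q^(4)(pi/2) = 1
Dividing each by k! gives the coefficients c_0, ..., c_4.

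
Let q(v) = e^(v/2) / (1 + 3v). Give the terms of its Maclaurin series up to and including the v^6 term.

Expand each factor separately, then convolve coefficients.
[v^0] = 1;  [v^1] = -5/2;  [v^2] = 61/8;  [v^3] = -1097/48;  [v^4] = 26329/384;  [v^5] = -789869/3840;  [v^6] = 5687057/9216.

5687057*v^6/9216 - 789869*v^5/3840 + 26329*v^4/384 - 1097*v^3/48 + 61*v^2/8 - 5*v/2 + 1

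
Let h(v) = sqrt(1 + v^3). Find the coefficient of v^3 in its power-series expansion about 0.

1/2

h(0) = 1
h′(0) = 0
h′′(0) = 0
h′′′(0) = 3
So c_3 = h′′′(0)/3! = 1/2.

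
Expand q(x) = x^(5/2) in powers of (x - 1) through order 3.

5*(x - 1)^3/16 + 15*(x - 1)^2/8 + 5*(x - 1)/2 + 1

Differentiate repeatedly and evaluate at the center.
q(1) = 1
q′(1) = 5/2
q′′(1) = 15/4
q′′′(1) = 15/8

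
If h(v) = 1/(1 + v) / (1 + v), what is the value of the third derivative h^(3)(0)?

Multiply the two series term by term and collect like powers.
From the series, [v^3] h = -4; multiply by 3! = 6 to get -24.

-24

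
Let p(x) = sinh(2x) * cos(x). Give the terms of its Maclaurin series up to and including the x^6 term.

-19*x^5/60 + x^3/3 + 2*x

Expand each factor separately, then convolve coefficients.
p(0) = 0
p′(0) = 2
p′′(0) = 0
p′′′(0) = 2
p^(4)(0) = 0
p^(5)(0) = -38
p^(6)(0) = 0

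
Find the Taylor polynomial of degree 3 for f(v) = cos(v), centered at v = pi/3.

sqrt(3)*(v - pi/3)^3/12 - (v - pi/3)^2/4 - sqrt(3)*(v - pi/3)/2 + 1/2

Differentiate repeatedly and evaluate at the center.
f(pi/3) = 1/2
f′(pi/3) = -sqrt(3)/2
f′′(pi/3) = -1/2
f′′′(pi/3) = sqrt(3)/2
Then c_k = f^(k)(pi/3)/k! gives each Taylor coefficient.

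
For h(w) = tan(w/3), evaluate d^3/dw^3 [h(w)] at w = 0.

2/27

Apply the Taylor formula c_k = f^(k)(a)/k!.
The coefficient of w^3 in the expansion is 1/81, so h′′′(0) = 3! * (1/81) = 2/27.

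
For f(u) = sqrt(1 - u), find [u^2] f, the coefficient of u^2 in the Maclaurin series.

-1/8

f(0) = 1
f′(0) = -1/2
f′′(0) = -1/4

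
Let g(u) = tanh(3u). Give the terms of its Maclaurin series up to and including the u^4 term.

-9*u^3 + 3*u

[u^0] = 0;  [u^1] = 3;  [u^2] = 0;  [u^3] = -9;  [u^4] = 0.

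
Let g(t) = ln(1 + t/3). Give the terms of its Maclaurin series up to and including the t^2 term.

-t^2/18 + t/3

Use the known series and substitute for the argument.
[t^0] = 0;  [t^1] = 1/3;  [t^2] = -1/18.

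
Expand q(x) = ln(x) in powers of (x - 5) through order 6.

-(x - 5)^6/93750 + (x - 5)^5/15625 - (x - 5)^4/2500 + (x - 5)^3/375 - (x - 5)^2/50 + (x - 5)/5 + ln(5)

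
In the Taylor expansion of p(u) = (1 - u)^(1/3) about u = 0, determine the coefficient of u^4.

-10/243

p(0) = 1
p′(0) = -1/3
p′′(0) = -2/9
p′′′(0) = -10/27
p^(4)(0) = -80/81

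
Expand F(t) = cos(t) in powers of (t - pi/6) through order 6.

F(pi/6) = sqrt(3)/2
F′(pi/6) = -1/2
F′′(pi/6) = -sqrt(3)/2
F′′′(pi/6) = 1/2
F^(4)(pi/6) = sqrt(3)/2
F^(5)(pi/6) = -1/2
F^(6)(pi/6) = -sqrt(3)/2
Dividing each by k! gives the coefficients c_0, ..., c_6.

-sqrt(3)*(t - pi/6)^6/1440 - (t - pi/6)^5/240 + sqrt(3)*(t - pi/6)^4/48 + (t - pi/6)^3/12 - sqrt(3)*(t - pi/6)^2/4 - (t - pi/6)/2 + sqrt(3)/2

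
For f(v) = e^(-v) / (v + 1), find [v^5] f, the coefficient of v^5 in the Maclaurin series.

-163/60

Use 1/(1 - r) = Σ r^k on the denominator, then take the Cauchy product.
[v^0] = 1;  [v^1] = -2;  [v^2] = 5/2;  [v^3] = -8/3;  [v^4] = 65/24;  [v^5] = -163/60.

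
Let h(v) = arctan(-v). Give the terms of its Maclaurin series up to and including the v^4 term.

v^3/3 - v

h(0) = 0
h′(0) = -1
h′′(0) = 0
h′′′(0) = 2
h^(4)(0) = 0
The Taylor polynomial is Σ h^(k)(0)/k! · v^k.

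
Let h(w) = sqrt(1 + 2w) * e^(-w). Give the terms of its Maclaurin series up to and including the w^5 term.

Write out both Maclaurin series and multiply, keeping only the needed powers.
[w^0] = 1;  [w^1] = 0;  [w^2] = -1;  [w^3] = 4/3;  [w^4] = -3/2;  [w^5] = 28/15.

28*w^5/15 - 3*w^4/2 + 4*w^3/3 - w^2 + 1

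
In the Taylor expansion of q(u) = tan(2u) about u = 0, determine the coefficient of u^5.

64/15

c_5 = q^(5)(0)/5! = 64/15.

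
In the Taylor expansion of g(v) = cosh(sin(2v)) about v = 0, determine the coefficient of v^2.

Let u equal the inner series; expand the outer function in u and truncate.
g(0) = 1
g′(0) = 0
g′′(0) = 4
So c_2 = g′′(0)/2! = 2.

2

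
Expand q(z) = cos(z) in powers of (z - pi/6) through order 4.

sqrt(3)*(z - pi/6)^4/48 + (z - pi/6)^3/12 - sqrt(3)*(z - pi/6)^2/4 - (z - pi/6)/2 + sqrt(3)/2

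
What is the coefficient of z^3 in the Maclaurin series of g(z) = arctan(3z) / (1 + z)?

Write out both Maclaurin series and multiply, keeping only the needed powers.
g(0) = 0
g′(0) = 3
g′′(0) = -6
g′′′(0) = -36
Then c_k = g^(k)(0)/k! gives each Taylor coefficient.

-6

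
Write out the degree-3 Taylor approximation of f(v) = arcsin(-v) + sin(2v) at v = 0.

-3*v^3/2 + v

Combine the two series term by term.
[v^0] = 0;  [v^1] = 1;  [v^2] = 0;  [v^3] = -3/2.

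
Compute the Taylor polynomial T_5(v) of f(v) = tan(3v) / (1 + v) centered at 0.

222*v^5/5 - 12*v^4 + 12*v^3 - 3*v^2 + 3*v

Multiply the two series term by term and collect like powers.
[v^0] = 0;  [v^1] = 3;  [v^2] = -3;  [v^3] = 12;  [v^4] = -12;  [v^5] = 222/5.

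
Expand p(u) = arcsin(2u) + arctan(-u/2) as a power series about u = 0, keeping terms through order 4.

Combine the two series term by term.
p(0) = 0
p′(0) = 3/2
p′′(0) = 0
p′′′(0) = 33/4
p^(4)(0) = 0

11*u^3/8 + 3*u/2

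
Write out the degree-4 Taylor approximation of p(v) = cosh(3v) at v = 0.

27*v^4/8 + 9*v^2/2 + 1

p(0) = 1
p′(0) = 0
p′′(0) = 9
p′′′(0) = 0
p^(4)(0) = 81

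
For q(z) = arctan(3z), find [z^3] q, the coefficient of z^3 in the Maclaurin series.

-9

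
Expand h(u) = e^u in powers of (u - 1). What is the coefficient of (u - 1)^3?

h(1) = e
h′(1) = e
h′′(1) = e
h′′′(1) = e
So c_3 = h′′′(1)/3! = e/6.

e/6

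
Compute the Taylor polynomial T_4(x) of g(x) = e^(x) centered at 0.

x^4/24 + x^3/6 + x^2/2 + x + 1

g(0) = 1
g′(0) = 1
g′′(0) = 1
g′′′(0) = 1
g^(4)(0) = 1
Then c_k = g^(k)(0)/k! gives each Taylor coefficient.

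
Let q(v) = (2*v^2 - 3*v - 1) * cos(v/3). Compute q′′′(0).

Distribute the polynomial across the series and collect like powers.
The coefficient of v^3 in the expansion is 1/6, so q′′′(0) = 3! * (1/6) = 1.

1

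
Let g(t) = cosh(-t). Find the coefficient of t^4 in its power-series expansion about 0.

1/24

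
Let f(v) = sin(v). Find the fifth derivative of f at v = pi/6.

The coefficient of (v - pi/6)^5 in the expansion is sqrt(3)/240, so f^(5)(pi/6) = 5! * (sqrt(3)/240) = sqrt(3)/2.

sqrt(3)/2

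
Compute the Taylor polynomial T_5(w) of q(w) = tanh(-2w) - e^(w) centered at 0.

Expand each term separately and add.

-171*w^5/40 - w^4/24 + 5*w^3/2 - w^2/2 - 3*w - 1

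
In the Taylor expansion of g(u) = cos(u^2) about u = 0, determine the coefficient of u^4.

-1/2

g(0) = 1
g′(0) = 0
g′′(0) = 0
g′′′(0) = 0
g^(4)(0) = -12
The Taylor polynomial is Σ g^(k)(0)/k! · u^k.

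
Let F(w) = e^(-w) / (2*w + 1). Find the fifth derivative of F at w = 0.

Multiply the numerator's expansion by the denominator's geometric series.
The coefficient of w^5 in the expansion is -6331/120, so F^(5)(0) = 5! * (-6331/120) = -6331.

-6331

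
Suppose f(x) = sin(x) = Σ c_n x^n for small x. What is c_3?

-1/6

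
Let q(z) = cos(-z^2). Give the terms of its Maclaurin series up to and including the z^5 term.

q(0) = 1
q′(0) = 0
q′′(0) = 0
q′′′(0) = 0
q^(4)(0) = -12
q^(5)(0) = 0
Dividing each by k! gives the coefficients c_0, ..., c_5.

1 - z^4/2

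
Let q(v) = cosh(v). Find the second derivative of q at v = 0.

1

The coefficient of v^2 in the expansion is 1/2, so q′′(0) = 2! * (1/2) = 1.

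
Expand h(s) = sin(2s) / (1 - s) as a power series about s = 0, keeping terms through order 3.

Multiply the numerator's expansion by the denominator's geometric series.
[s^0] = 0;  [s^1] = 2;  [s^2] = 2;  [s^3] = 2/3.

2*s^3/3 + 2*s^2 + 2*s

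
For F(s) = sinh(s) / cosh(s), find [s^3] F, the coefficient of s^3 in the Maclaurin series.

Divide the numerator series by the denominator series (power-series long division).
[s^0] = 0;  [s^1] = 1;  [s^2] = 0;  [s^3] = -1/3.

-1/3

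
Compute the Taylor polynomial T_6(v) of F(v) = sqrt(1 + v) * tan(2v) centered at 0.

Expand each factor separately, then convolve coefficients.

1507*v^6/640 + 3701*v^5/960 + 35*v^4/24 + 29*v^3/12 + v^2 + 2*v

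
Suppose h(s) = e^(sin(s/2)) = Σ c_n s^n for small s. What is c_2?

Substitute the inner expansion into the outer series and collect powers.
h(0) = 1
h′(0) = 1/2
h′′(0) = 1/4
So c_2 = h′′(0)/2! = 1/8.

1/8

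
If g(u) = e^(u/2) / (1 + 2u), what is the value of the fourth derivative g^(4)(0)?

Write out both Maclaurin series and multiply, keeping only the needed powers.
From the series, [u^4] g = 1595/128; multiply by 4! = 24 to get 6*2^(315/331)*3^(274/331)*5^(266/331)*7^(178/331).

6*2^(315/331)*3^(274/331)*5^(266/331)*7^(178/331)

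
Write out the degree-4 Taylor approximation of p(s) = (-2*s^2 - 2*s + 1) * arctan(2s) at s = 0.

16*s^4/3 - 20*s^3/3 - 4*s^2 + 2*s

Distribute the polynomial across the series and collect like powers.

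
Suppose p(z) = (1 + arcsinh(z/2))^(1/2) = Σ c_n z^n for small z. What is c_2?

-1/32

Substitute the inner expansion into the outer series and collect powers.
p(0) = 1
p′(0) = 1/4
p′′(0) = -1/16
The Taylor polynomial is Σ p^(k)(0)/k! · z^k.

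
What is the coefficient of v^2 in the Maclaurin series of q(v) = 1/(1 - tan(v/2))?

Let u equal the inner series; expand the outer function in u and truncate.
q(0) = 1
q′(0) = 1/2
q′′(0) = 1/2
The Taylor polynomial is Σ q^(k)(0)/k! · v^k.

1/4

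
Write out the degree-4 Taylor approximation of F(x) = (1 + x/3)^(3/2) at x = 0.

Differentiate repeatedly and evaluate at the center.
F(0) = 1
F′(0) = 1/2
F′′(0) = 1/12
F′′′(0) = -1/72
F^(4)(0) = 1/144
Dividing each by k! gives the coefficients c_0, ..., c_4.

x^4/3456 - x^3/432 + x^2/24 + x/2 + 1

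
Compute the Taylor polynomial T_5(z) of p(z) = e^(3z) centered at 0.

81*z^5/40 + 27*z^4/8 + 9*z^3/2 + 9*z^2/2 + 3*z + 1

p(0) = 1
p′(0) = 3
p′′(0) = 9
p′′′(0) = 27
p^(4)(0) = 81
p^(5)(0) = 243
The Taylor polynomial is Σ p^(k)(0)/k! · z^k.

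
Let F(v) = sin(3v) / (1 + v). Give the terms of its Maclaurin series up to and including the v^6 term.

Take the Cauchy product of the two expansions.
F(0) = 0
F′(0) = 3
F′′(0) = -6
F′′′(0) = -9
F^(4)(0) = 36
F^(5)(0) = 63
F^(6)(0) = -378

-21*v^6/40 + 21*v^5/40 + 3*v^4/2 - 3*v^3/2 - 3*v^2 + 3*v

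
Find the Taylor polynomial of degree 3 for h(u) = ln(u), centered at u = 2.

(u - 2)^3/24 - (u - 2)^2/8 + (u - 2)/2 + ln(2)

h(2) = ln(2)
h′(2) = 1/2
h′′(2) = -1/4
h′′′(2) = 1/4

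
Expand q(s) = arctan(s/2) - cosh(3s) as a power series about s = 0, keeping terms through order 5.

Combine the two series term by term.
q(0) = -1
q′(0) = 1/2
q′′(0) = -9
q′′′(0) = -1/4
q^(4)(0) = -81
q^(5)(0) = 3/4
Then c_k = q^(k)(0)/k! gives each Taylor coefficient.

s^5/160 - 27*s^4/8 - s^3/24 - 9*s^2/2 + s/2 - 1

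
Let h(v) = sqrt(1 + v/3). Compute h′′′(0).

1/72

Compute the successive derivatives at the expansion point and divide by k!.
The coefficient of v^3 in the expansion is 1/432, so h′′′(0) = 3! * (1/432) = 1/72.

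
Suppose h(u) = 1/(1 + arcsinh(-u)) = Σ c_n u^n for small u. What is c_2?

Plug the Maclaurin series of the inner function into that of the outer and collect terms.
[u^0] = 1;  [u^1] = 1;  [u^2] = 1.

1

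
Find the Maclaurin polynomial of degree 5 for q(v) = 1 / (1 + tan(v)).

-32*v^5/15 + 5*v^4/3 - 4*v^3/3 + v^2 - v + 1

Use the geometric series for the reciprocal, then substitute.
q(0) = 1
q′(0) = -1
q′′(0) = 2
q′′′(0) = -8
q^(4)(0) = 40
q^(5)(0) = -256
Then c_k = q^(k)(0)/k! gives each Taylor coefficient.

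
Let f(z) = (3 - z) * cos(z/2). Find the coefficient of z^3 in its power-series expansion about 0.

1/8

Shift and add copies of the series according to the polynomial's terms.
f(0) = 3
f′(0) = -1
f′′(0) = -3/4
f′′′(0) = 3/4
So c_3 = f′′′(0)/3! = 1/8.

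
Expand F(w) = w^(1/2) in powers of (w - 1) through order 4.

-5*(w - 1)^4/128 + (w - 1)^3/16 - (w - 1)^2/8 + (w - 1)/2 + 1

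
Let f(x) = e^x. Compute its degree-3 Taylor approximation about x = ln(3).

Differentiate repeatedly and evaluate at the center.
[(x - ln(3))^0] = 3;  [(x - ln(3))^1] = 3;  [(x - ln(3))^2] = 3/2;  [(x - ln(3))^3] = 1/2.

(x - ln(3))^3/2 + 3*(x - ln(3))^2/2 + 3*(x - ln(3)) + 3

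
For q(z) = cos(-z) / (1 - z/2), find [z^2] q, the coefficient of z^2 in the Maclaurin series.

Multiply the two series term by term and collect like powers.
q(0) = 1
q′(0) = 1/2
q′′(0) = -1/2

-1/4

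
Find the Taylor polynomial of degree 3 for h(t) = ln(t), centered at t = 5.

Apply the Taylor formula c_k = f^(k)(a)/k!.
h(5) = ln(5)
h′(5) = 1/5
h′′(5) = -1/25
h′′′(5) = 2/125

(t - 5)^3/375 - (t - 5)^2/50 + (t - 5)/5 + ln(5)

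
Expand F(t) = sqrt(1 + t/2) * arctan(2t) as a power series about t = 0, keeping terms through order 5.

99509*t^5/15360 - 125*t^4/192 - 131*t^3/48 + t^2/2 + 2*t

Write out both Maclaurin series and multiply, keeping only the needed powers.
F(0) = 0
F′(0) = 2
F′′(0) = 1
F′′′(0) = -131/8
F^(4)(0) = -125/8
F^(5)(0) = 99509/128
Dividing each by k! gives the coefficients c_0, ..., c_5.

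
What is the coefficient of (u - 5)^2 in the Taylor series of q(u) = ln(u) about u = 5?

q(5) = ln(5)
q′(5) = 1/5
q′′(5) = -1/25
Then c_k = q^(k)(5)/k! gives each Taylor coefficient.

-1/50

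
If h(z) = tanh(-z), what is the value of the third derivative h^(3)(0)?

2

The coefficient of z^3 in the expansion is 1/3, so h′′′(0) = 3! * (1/3) = 2.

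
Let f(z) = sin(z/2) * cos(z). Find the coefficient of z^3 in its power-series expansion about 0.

Take the Cauchy product of the two expansions.
[z^0] = 0;  [z^1] = 1/2;  [z^2] = 0;  [z^3] = -13/48.
So c_3 = f′′′(0)/3! = -13/48.

-13/48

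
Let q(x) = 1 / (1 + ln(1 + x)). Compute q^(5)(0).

Write 1/(1+u) = 1 - u + u^2 - u^3 + ... and substitute the series for u.
From the series, [x^5] q = -347/60; multiply by 5! = 120 to get -694.

-694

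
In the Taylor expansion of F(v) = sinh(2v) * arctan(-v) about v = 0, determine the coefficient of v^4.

Write out both Maclaurin series and multiply, keeping only the needed powers.
[v^0] = 0;  [v^1] = 0;  [v^2] = -2;  [v^3] = 0;  [v^4] = -2/3.

-2/3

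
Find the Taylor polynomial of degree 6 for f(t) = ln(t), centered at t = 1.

f(1) = 0
f′(1) = 1
f′′(1) = -1
f′′′(1) = 2
f^(4)(1) = -6
f^(5)(1) = 24
f^(6)(1) = -120

-(t - 1)^6/6 + (t - 1)^5/5 - (t - 1)^4/4 + (t - 1)^3/3 - (t - 1)^2/2 + (t - 1)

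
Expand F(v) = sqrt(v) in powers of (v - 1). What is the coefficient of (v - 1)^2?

-1/8

Use the known series and substitute for the argument.
F(1) = 1
F′(1) = 1/2
F′′(1) = -1/4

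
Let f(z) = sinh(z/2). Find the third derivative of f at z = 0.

1/8

From the series, [z^3] f = 1/48; multiply by 3! = 6 to get 1/8.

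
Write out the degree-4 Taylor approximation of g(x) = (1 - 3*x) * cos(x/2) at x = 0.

x^4/384 + 3*x^3/8 - x^2/8 - 3*x + 1

Shift and add copies of the series according to the polynomial's terms.
g(0) = 1
g′(0) = -3
g′′(0) = -1/4
g′′′(0) = 9/4
g^(4)(0) = 1/16
Then c_k = g^(k)(0)/k! gives each Taylor coefficient.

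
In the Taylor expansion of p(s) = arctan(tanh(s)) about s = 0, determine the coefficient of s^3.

-2/3

Substitute the inner expansion into the outer series and collect powers.
So c_3 = p′′′(0)/3! = -2/3.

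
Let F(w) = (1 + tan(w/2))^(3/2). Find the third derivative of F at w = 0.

Substitute the inner expansion into the outer series and collect powers.
The coefficient of w^3 in the expansion is 7/128, so F′′′(0) = 3! * (7/128) = 21/64.

21/64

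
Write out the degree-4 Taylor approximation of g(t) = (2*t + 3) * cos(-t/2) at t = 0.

Distribute the polynomial across the series and collect like powers.
g(0) = 3
g′(0) = 2
g′′(0) = -3/4
g′′′(0) = -3/2
g^(4)(0) = 3/16

t^4/128 - t^3/4 - 3*t^2/8 + 2*t + 3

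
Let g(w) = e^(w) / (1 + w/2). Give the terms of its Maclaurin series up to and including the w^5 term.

Multiply the two series term by term and collect like powers.
g(0) = 1
g′(0) = 1/2
g′′(0) = 1/2
g′′′(0) = 1/4
g^(4)(0) = 1/2
g^(5)(0) = -1/4

-w^5/480 + w^4/48 + w^3/24 + w^2/4 + w/2 + 1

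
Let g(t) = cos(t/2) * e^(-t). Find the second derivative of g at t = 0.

Expand each factor separately, then convolve coefficients.
From the series, [t^2] g = 3/8; multiply by 2! = 2 to get 3/4.

3/4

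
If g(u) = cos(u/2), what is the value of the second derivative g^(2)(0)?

From the series, [u^2] g = -1/8; multiply by 2! = 2 to get -1/4.

-1/4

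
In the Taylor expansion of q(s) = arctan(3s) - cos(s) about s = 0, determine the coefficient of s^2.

1/2

Add the two expansions coefficient-wise.
[s^0] = -1;  [s^1] = 3;  [s^2] = 1/2.
So c_2 = q′′(0)/2! = 1/2.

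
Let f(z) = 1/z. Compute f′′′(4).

The coefficient of (z - 4)^3 in the expansion is -1/256, so f′′′(4) = 3! * (-1/256) = -3/128.

-3/128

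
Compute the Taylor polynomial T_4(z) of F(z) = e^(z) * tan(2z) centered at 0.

3*z^4 + 11*z^3/3 + 2*z^2 + 2*z

Write out both Maclaurin series and multiply, keeping only the needed powers.
F(0) = 0
F′(0) = 2
F′′(0) = 4
F′′′(0) = 22
F^(4)(0) = 72
Then c_k = F^(k)(0)/k! gives each Taylor coefficient.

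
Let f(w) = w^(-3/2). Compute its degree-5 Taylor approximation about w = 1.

-693*(w - 1)^5/256 + 315*(w - 1)^4/128 - 35*(w - 1)^3/16 + 15*(w - 1)^2/8 - 3*(w - 1)/2 + 1

Compute the successive derivatives at the expansion point and divide by k!.
f(1) = 1
f′(1) = -3/2
f′′(1) = 15/4
f′′′(1) = -105/8
f^(4)(1) = 945/16
f^(5)(1) = -10395/32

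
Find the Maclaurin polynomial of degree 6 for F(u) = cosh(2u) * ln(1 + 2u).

Take the Cauchy product of the two expansions.
F(0) = 0
F′(0) = 2
F′′(0) = -4
F′′′(0) = 40
F^(4)(0) = -192
F^(5)(0) = 1568
F^(6)(0) = -14400
The Taylor polynomial is Σ F^(k)(0)/k! · u^k.

-20*u^6 + 196*u^5/15 - 8*u^4 + 20*u^3/3 - 2*u^2 + 2*u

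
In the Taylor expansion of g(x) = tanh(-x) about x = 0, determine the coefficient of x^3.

1/3

Use the known series and substitute for the argument.
[x^0] = 0;  [x^1] = -1;  [x^2] = 0;  [x^3] = 1/3.
So c_3 = g′′′(0)/3! = 1/3.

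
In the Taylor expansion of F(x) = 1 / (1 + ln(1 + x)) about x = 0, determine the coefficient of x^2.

Use the geometric series for the reciprocal, then substitute.
F(0) = 1
F′(0) = -1
F′′(0) = 3
So c_2 = F′′(0)/2! = 3/2.

3/2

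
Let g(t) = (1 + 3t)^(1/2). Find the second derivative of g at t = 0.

-9/4

The coefficient of t^2 in the expansion is -9/8, so g′′(0) = 2! * (-9/8) = -9/4.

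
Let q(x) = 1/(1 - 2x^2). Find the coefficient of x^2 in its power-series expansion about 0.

Differentiate repeatedly and evaluate at the center.
[x^0] = 1;  [x^1] = 0;  [x^2] = 2.
So c_2 = q′′(0)/2! = 2.

2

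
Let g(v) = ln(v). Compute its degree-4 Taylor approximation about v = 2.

-(v - 2)^4/64 + (v - 2)^3/24 - (v - 2)^2/8 + (v - 2)/2 + ln(2)

Apply the Taylor formula c_k = f^(k)(a)/k!.
g(2) = ln(2)
g′(2) = 1/2
g′′(2) = -1/4
g′′′(2) = 1/4
g^(4)(2) = -3/8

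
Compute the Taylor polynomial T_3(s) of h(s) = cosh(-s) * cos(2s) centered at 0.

1 - 3*s^2/2

Multiply the two series term by term and collect like powers.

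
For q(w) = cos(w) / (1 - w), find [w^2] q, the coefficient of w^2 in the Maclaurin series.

Multiply the numerator's expansion by the denominator's geometric series.
q(0) = 1
q′(0) = 1
q′′(0) = 1
Then c_k = q^(k)(0)/k! gives each Taylor coefficient.

1/2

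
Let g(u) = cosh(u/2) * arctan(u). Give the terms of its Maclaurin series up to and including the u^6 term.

103*u^5/640 - 5*u^3/24 + u

Multiply the two series term by term and collect like powers.
g(0) = 0
g′(0) = 1
g′′(0) = 0
g′′′(0) = -5/4
g^(4)(0) = 0
g^(5)(0) = 309/16
g^(6)(0) = 0
Dividing each by k! gives the coefficients c_0, ..., c_6.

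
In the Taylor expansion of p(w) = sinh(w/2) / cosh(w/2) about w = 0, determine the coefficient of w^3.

-1/24

Divide the numerator series by the denominator series (power-series long division).
p(0) = 0
p′(0) = 1/2
p′′(0) = 0
p′′′(0) = -1/4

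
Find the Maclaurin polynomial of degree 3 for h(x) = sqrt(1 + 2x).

x^3/2 - x^2/2 + x + 1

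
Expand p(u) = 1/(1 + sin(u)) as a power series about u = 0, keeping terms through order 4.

2*u^4/3 - 5*u^3/6 + u^2 - u + 1

Substitute the inner expansion into the outer series and collect powers.
p(0) = 1
p′(0) = -1
p′′(0) = 2
p′′′(0) = -5
p^(4)(0) = 16
The Taylor polynomial is Σ p^(k)(0)/k! · u^k.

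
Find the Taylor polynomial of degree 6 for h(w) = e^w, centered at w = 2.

(w - 2)^6*e^(2)/720 + (w - 2)^5*e^(2)/120 + (w - 2)^4*e^(2)/24 + (w - 2)^3*e^(2)/6 + (w - 2)^2*e^(2)/2 + (w - 2)*e^(2) + e^(2)

h(2) = e^(2)
h′(2) = e^(2)
h′′(2) = e^(2)
h′′′(2) = e^(2)
h^(4)(2) = e^(2)
h^(5)(2) = e^(2)
h^(6)(2) = e^(2)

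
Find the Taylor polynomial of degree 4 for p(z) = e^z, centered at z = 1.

e*(z - 1)^4/24 + e*(z - 1)^3/6 + e*(z - 1)^2/2 + e*(z - 1) + e

p(1) = e
p′(1) = e
p′′(1) = e
p′′′(1) = e
p^(4)(1) = e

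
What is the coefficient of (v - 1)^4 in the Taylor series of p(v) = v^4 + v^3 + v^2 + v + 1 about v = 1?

p(1) = 5
p′(1) = 10
p′′(1) = 20
p′′′(1) = 30
p^(4)(1) = 24
So c_4 = p^(4)(1)/4! = 1.

1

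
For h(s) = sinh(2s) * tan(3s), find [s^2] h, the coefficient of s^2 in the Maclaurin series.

6

Multiply the two series term by term and collect like powers.
h(0) = 0
h′(0) = 0
h′′(0) = 12
So c_2 = h′′(0)/2! = 6.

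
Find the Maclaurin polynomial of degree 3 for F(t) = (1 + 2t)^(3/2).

-t^3/2 + 3*t^2/2 + 3*t + 1

[t^0] = 1;  [t^1] = 3;  [t^2] = 3/2;  [t^3] = -1/2.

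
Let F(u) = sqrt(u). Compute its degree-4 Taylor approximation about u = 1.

[(u - 1)^0] = 1;  [(u - 1)^1] = 1/2;  [(u - 1)^2] = -1/8;  [(u - 1)^3] = 1/16;  [(u - 1)^4] = -5/128.

-5*(u - 1)^4/128 + (u - 1)^3/16 - (u - 1)^2/8 + (u - 1)/2 + 1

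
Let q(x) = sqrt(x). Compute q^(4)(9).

The coefficient of (x - 9)^4 in the expansion is -5/279936, so q^(4)(9) = 4! * (-5/279936) = -5/11664.

-5/11664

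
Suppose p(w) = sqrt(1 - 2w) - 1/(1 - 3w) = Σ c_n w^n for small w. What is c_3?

-55/2

Combine the two series term by term.
p(0) = 0
p′(0) = -4
p′′(0) = -19
p′′′(0) = -165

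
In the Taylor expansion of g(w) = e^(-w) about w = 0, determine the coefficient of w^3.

-1/6

Use the known series and substitute for the argument.
g(0) = 1
g′(0) = -1
g′′(0) = 1
g′′′(0) = -1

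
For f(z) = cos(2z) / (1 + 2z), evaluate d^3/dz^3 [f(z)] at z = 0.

-24

Write out both Maclaurin series and multiply, keeping only the needed powers.
The coefficient of z^3 in the expansion is -4, so f′′′(0) = 3! * (-4) = -24.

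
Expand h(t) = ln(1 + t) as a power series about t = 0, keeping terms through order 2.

-t^2/2 + t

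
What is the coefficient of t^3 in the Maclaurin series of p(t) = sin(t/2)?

p(0) = 0
p′(0) = 1/2
p′′(0) = 0
p′′′(0) = -1/8

-1/48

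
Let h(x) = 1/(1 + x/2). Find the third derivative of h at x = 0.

-3/4

The coefficient of x^3 in the expansion is -1/8, so h′′′(0) = 3! * (-1/8) = -3/4.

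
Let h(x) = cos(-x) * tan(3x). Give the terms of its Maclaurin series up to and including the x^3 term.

Expand each factor separately, then convolve coefficients.
h(0) = 0
h′(0) = 3
h′′(0) = 0
h′′′(0) = 45
Dividing each by k! gives the coefficients c_0, ..., c_3.

15*x^3/2 + 3*x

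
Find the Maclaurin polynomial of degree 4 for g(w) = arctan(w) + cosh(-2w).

Combine the two series term by term.

2*w^4/3 - w^3/3 + 2*w^2 + w + 1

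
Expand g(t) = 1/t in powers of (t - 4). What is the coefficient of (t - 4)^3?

-1/256

g(4) = 1/4
g′(4) = -1/16
g′′(4) = 1/32
g′′′(4) = -3/128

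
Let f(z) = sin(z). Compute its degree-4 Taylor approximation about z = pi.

(z - pi)^3/6 - (z - pi)

Compute the successive derivatives at the expansion point and divide by k!.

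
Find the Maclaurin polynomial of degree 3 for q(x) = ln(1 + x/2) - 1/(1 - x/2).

-x^3/12 - 3*x^2/8 - 1

Expand each term separately and add.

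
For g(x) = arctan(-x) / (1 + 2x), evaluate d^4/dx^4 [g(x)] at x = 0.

176

Expand each factor separately, then convolve coefficients.
From the series, [x^4] g = 22/3; multiply by 4! = 24 to get 176.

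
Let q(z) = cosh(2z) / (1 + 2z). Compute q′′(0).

12

Multiply the two series term by term and collect like powers.
From the series, [z^2] q = 6; multiply by 2! = 2 to get 12.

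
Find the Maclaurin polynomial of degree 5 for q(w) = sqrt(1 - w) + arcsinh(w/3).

-2803*w^5/103680 - 5*w^4/128 - 89*w^3/1296 - w^2/8 - w/6 + 1

Expand each term separately and add.
q(0) = 1
q′(0) = -1/6
q′′(0) = -1/4
q′′′(0) = -89/216
q^(4)(0) = -15/16
q^(5)(0) = -2803/864
Dividing each by k! gives the coefficients c_0, ..., c_5.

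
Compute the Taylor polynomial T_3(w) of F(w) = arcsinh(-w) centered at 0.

w^3/6 - w

F(0) = 0
F′(0) = -1
F′′(0) = 0
F′′′(0) = 1
Then c_k = F^(k)(0)/k! gives each Taylor coefficient.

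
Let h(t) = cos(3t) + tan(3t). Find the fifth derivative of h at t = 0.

Combine the two series term by term.
The coefficient of t^5 in the expansion is 162/5, so h^(5)(0) = 5! * (162/5) = 3888.

3888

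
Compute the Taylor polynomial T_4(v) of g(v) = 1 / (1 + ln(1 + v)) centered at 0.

11*v^4/3 - 7*v^3/3 + 3*v^2/2 - v + 1

Expand as Σ (-1)^k u^k with u equal to the inner function's series.
[v^0] = 1;  [v^1] = -1;  [v^2] = 3/2;  [v^3] = -7/3;  [v^4] = 11/3.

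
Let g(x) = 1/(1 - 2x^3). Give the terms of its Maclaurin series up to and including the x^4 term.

[x^0] = 1;  [x^1] = 0;  [x^2] = 0;  [x^3] = 2;  [x^4] = 0.

2*x^3 + 1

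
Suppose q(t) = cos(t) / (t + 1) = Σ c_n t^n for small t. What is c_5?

-13/24

Expand 1/(denominator) as a geometric series and multiply by the numerator's series.
So c_5 = q^(5)(0)/5! = -13/24.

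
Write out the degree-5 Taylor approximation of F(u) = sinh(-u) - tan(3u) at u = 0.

Add the two expansions coefficient-wise.
[u^0] = 0;  [u^1] = -4;  [u^2] = 0;  [u^3] = -55/6;  [u^4] = 0;  [u^5] = -3889/120.

-3889*u^5/120 - 55*u^3/6 - 4*u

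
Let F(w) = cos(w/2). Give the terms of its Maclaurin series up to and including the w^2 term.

1 - w^2/8

Compute the successive derivatives at the expansion point and divide by k!.
F(0) = 1
F′(0) = 0
F′′(0) = -1/4
Then c_k = F^(k)(0)/k! gives each Taylor coefficient.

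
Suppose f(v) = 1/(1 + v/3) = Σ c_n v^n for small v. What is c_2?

Differentiate repeatedly and evaluate at the center.
f(0) = 1
f′(0) = -1/3
f′′(0) = 2/9
Dividing each by k! gives the coefficients c_0, ..., c_2.

1/9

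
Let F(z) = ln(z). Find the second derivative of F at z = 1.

From the series, [(z - 1)^2] F = -1/2; multiply by 2! = 2 to get -1.

-1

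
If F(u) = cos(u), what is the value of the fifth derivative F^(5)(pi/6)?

The coefficient of (u - pi/6)^5 in the expansion is -1/240, so F^(5)(pi/6) = 5! * (-1/240) = -1/2.

-1/2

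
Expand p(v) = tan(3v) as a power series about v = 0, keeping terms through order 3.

9*v^3 + 3*v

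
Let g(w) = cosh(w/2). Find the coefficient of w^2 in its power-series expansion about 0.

g(0) = 1
g′(0) = 0
g′′(0) = 1/4

1/8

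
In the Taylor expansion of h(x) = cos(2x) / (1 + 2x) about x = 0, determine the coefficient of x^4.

Take the Cauchy product of the two expansions.

26/3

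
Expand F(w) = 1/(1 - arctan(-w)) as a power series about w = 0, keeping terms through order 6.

Substitute the inner expansion into the outer series and collect powers.
[w^0] = 1;  [w^1] = -1;  [w^2] = 1;  [w^3] = -2/3;  [w^4] = 1/3;  [w^5] = -1/5;  [w^6] = 8/45.

8*w^6/45 - w^5/5 + w^4/3 - 2*w^3/3 + w^2 - w + 1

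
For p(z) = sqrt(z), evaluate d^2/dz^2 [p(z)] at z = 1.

-1/4

Compute the successive derivatives at the expansion point and divide by k!.
The coefficient of (z - 1)^2 in the expansion is -1/8, so p′′(1) = 2! * (-1/8) = -1/4.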